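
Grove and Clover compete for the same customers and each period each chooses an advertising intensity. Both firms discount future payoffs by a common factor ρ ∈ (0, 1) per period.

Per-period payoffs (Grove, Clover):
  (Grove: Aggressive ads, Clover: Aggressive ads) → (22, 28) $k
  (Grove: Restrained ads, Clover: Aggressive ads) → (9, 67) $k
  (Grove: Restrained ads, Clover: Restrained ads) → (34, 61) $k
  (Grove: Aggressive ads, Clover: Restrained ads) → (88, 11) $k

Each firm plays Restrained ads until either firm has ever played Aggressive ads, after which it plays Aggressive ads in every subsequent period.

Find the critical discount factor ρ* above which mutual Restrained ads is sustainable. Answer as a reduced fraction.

Grove's threshold: (88−34)/(88−22) = 9/11.
Clover's threshold: (67−61)/(67−28) = 2/13.
9/11 > 2/13, so Grove binds and ρ* = 9/11.

9/11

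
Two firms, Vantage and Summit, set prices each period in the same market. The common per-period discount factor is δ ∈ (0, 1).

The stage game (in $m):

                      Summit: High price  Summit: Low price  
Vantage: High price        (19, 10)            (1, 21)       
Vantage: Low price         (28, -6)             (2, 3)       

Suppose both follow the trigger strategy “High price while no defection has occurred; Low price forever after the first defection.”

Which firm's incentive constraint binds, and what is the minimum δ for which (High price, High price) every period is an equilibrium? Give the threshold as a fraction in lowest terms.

Summit; δ ≥ 11/18

Vantage's threshold: (28−19)/(28−2) = 9/26.
Summit's threshold: (21−10)/(21−3) = 11/18.
9/26 < 11/18, so Summit binds and δ* = 11/18.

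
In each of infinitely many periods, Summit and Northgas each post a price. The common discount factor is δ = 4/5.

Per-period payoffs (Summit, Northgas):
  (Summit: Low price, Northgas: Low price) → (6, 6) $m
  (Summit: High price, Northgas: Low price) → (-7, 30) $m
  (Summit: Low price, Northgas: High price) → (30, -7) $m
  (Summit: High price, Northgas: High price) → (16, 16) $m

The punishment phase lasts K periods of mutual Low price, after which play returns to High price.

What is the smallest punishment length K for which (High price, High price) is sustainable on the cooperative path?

2

No profitable deviation requires (16−6)(δ+…+δ^K) ≥ 30−16, i.e. δ+…+δ^K ≥ 7/5 ≈ 1.4000.
With δ = 4/5, the partial sums are K=1: 0.8000, K=2: 1.4400.
K = 2 is the first length at which the sum reaches 1.4000.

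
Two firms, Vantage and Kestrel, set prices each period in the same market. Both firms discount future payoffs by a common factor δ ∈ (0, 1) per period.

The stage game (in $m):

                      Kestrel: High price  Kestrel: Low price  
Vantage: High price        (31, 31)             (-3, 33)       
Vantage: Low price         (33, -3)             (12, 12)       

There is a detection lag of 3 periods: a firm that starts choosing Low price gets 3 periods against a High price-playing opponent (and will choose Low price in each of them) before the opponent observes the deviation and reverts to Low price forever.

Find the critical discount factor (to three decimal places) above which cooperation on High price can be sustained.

A deviator earns 33 for 3 periods, then 12 forever; cooperating earns 31 forever. Multiplying the IC by (1−δ):
31 ≥ 33(1−δ^3) + 12δ^3, so 21·δ^3 ≥ 2 and δ^3 ≥ 2/21.
δ ≥ (2/21)^(1/3) ≈ 0.457.

0.457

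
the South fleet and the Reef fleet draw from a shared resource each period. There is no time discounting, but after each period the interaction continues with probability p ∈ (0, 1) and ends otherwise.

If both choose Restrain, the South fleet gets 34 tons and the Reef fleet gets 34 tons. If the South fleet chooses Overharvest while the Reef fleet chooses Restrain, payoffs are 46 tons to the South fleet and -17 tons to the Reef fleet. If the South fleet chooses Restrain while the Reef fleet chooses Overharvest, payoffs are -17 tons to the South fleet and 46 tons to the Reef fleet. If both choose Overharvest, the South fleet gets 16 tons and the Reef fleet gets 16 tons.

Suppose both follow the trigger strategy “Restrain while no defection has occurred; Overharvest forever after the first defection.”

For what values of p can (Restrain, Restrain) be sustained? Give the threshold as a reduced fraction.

Expected cooperation value is 34 + p·34 + p²·34 + … = 34/(1−p); deviation gives 46 + p·16/(1−p).
34 ≥ 46(1−p) + 16p ⇒ 30p ≥ 12 ⇒ p ≥ 12/30 = 2/5.

2/5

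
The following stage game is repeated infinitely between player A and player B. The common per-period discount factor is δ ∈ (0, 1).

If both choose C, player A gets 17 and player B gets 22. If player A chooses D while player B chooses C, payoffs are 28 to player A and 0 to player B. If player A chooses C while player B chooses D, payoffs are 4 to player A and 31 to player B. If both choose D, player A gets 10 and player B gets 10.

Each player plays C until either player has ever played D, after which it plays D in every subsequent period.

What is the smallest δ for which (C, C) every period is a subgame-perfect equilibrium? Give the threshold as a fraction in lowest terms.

11/18

player A's threshold: (28−17)/(28−10) = 11/18.
player B's threshold: (31−22)/(31−10) = 3/7.
11/18 > 3/7, so player A binds and δ* = 11/18.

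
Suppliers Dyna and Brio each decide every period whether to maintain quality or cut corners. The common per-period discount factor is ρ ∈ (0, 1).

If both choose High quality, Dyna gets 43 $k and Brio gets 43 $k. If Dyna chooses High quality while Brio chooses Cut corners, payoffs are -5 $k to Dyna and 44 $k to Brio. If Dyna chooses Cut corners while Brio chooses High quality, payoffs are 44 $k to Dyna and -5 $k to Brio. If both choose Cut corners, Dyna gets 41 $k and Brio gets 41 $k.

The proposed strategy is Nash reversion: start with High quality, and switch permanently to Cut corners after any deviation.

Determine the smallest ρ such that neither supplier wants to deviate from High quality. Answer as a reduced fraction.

Under grim trigger the critical discount factor is (T−C)/(T−P) with T = 44, C = 43, P = 41.
ρ* = (44−43)/(44−41) = 1/3.

1/3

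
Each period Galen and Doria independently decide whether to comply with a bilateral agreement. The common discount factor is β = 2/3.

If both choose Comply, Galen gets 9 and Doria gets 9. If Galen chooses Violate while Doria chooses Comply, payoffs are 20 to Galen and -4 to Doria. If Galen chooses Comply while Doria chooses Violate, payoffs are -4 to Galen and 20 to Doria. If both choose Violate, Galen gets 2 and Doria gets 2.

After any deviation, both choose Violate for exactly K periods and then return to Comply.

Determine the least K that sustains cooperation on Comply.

No profitable deviation requires (9−2)(β+…+β^K) ≥ 20−9, i.e. β+…+β^K ≥ 11/7 ≈ 1.5714.
With β = 2/3, the partial sums are K=1: 0.6667, K=2: 1.1111, K=3: 1.4074, K=4: 1.6049.
K = 4 is the first length at which the sum reaches 1.5714.

4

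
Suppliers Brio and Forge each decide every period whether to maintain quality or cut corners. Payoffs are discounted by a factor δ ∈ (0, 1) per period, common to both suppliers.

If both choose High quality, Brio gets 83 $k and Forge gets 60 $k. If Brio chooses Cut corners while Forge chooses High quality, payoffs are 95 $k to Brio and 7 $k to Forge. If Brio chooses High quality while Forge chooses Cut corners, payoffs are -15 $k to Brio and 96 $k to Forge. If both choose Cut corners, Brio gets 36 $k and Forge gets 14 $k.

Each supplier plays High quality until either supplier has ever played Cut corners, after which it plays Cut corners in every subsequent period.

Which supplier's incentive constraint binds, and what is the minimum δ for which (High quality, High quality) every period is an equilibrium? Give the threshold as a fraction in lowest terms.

For Brio: deviation gain 95−83 = 12, per-period punishment loss 83−36 = 47. IC gives δ ≥ 12/59.
For Forge: gain 36, loss 46 per period, so δ ≥ 36/82 = 18/41.
The tighter constraint is Forge's, so cooperation needs δ ≥ 18/41.

Forge; δ ≥ 18/41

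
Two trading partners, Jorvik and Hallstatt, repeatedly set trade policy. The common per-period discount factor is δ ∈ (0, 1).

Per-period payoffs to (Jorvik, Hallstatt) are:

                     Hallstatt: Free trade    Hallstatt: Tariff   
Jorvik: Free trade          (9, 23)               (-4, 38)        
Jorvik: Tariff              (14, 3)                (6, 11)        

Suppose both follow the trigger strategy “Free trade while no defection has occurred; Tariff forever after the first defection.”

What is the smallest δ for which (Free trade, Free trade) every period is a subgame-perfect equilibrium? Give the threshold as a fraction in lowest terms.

Jorvik: cooperation gives 9 each period; deviation gives 14 once then 6 forever.
  9/(1−δ) ≥ 14 + 6δ/(1−δ) ⇒ δ ≥ 5/8.
Hallstatt: cooperation gives 23 each period; deviation gives 38 once then 11 forever.
  δ ≥ 15/27 = 5/9.
Both must hold, so the binding constraint is Jorvik's: δ ≥ 5/8.

5/8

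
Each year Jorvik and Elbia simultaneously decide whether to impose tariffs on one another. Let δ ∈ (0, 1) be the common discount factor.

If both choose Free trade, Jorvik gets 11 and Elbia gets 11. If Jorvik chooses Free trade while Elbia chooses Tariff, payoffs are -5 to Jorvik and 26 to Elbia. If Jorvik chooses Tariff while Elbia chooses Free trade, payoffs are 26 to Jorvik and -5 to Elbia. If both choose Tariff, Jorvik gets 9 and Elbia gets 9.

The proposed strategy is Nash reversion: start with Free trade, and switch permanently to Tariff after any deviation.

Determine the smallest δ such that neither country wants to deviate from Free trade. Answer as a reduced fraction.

Under grim trigger the critical discount factor is (T−C)/(T−P) with T = 26, C = 11, P = 9.
δ* = (26−11)/(26−9) = 15/17.

15/17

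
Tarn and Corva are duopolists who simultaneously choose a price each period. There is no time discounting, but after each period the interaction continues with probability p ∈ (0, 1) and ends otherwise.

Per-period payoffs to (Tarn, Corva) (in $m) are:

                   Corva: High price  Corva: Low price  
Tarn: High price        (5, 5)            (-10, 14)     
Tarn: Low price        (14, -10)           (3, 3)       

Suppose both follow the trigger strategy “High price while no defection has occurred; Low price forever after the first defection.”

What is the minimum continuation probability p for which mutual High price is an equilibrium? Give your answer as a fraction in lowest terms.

Expected cooperation value is 5 + p·5 + p²·5 + … = 5/(1−p); deviation gives 14 + p·3/(1−p).
5 ≥ 14(1−p) + 3p ⇒ 11p ≥ 9 ⇒ p ≥ 9/11.

9/11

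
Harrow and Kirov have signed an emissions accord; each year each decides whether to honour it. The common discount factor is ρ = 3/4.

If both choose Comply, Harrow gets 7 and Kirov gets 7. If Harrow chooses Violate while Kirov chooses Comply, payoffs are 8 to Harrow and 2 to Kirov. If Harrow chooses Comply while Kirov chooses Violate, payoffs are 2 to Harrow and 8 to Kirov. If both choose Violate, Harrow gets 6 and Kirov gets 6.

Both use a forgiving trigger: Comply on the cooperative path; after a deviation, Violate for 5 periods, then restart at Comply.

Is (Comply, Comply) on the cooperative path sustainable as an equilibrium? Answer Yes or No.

IC: ρ+…+ρ^5 ≥ (8−7)/(7−6) = 1.
At ρ = 3/4: partial sum = 2.2881 ≥ 1.0000. Cooperation sustainable.

Yes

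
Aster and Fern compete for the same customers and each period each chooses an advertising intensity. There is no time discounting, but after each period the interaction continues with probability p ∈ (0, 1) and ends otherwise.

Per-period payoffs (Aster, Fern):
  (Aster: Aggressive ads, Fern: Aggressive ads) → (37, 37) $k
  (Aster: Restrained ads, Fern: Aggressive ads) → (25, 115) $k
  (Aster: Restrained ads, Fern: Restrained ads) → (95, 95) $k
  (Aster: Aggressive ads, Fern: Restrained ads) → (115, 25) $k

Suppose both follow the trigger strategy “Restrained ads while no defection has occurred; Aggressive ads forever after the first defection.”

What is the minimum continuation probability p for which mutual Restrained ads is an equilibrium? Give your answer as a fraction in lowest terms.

10/39

With no time discounting, the continuation probability p plays the role of the discount factor.
Grim-trigger IC: 95/(1−p) ≥ 115 + 37p/(1−p) ⇒ p ≥ (115−95)/(115−37) = 10/39.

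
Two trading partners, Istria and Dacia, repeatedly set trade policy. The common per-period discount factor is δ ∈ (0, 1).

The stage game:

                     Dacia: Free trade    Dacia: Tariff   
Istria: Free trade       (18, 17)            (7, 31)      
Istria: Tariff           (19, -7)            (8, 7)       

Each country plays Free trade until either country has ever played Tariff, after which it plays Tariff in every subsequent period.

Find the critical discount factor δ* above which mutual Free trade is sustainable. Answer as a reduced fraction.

7/12

For Istria: deviation gain 19−18 = 1, per-period punishment loss 18−8 = 10. IC gives δ ≥ 1/11.
For Dacia: gain 14, loss 10 per period, so δ ≥ 14/24 = 7/12.
The tighter constraint is Dacia's, so cooperation needs δ ≥ 7/12.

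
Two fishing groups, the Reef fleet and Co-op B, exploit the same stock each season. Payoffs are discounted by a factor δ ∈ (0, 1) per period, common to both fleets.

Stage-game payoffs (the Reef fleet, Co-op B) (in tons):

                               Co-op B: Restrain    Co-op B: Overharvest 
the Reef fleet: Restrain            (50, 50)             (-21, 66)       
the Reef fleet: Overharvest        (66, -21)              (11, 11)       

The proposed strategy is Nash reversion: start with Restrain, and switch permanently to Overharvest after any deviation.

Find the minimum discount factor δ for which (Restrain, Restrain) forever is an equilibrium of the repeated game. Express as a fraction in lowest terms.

Cooperation forever yields 50 each period: 50/(1−δ).
Deviating yields 66 once, then 11 forever: 66 + 11δ/(1−δ).
No profitable deviation requires 50/(1−δ) ≥ 66 + 11δ/(1−δ).
Multiplying by (1−δ): 50 ≥ 66(1−δ) + 11δ = 66 − 55δ.
So 55δ ≥ 16, i.e. δ ≥ 16/55.

16/55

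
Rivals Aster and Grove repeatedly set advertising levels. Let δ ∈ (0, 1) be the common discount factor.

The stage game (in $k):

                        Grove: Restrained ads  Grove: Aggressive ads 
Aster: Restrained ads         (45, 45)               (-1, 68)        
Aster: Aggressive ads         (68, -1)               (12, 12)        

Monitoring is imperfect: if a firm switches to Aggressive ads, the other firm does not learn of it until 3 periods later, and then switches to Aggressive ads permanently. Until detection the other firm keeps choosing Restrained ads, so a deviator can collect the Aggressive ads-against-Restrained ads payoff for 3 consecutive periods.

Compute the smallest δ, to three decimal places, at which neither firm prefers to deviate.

A deviator earns 68 for 3 periods, then 12 forever; cooperating earns 45 forever. Multiplying the IC by (1−δ):
45 ≥ 68(1−δ^3) + 12δ^3, so 56·δ^3 ≥ 23 and δ^3 ≥ 23/56.
δ ≥ (23/56)^(1/3) ≈ 0.743.

0.743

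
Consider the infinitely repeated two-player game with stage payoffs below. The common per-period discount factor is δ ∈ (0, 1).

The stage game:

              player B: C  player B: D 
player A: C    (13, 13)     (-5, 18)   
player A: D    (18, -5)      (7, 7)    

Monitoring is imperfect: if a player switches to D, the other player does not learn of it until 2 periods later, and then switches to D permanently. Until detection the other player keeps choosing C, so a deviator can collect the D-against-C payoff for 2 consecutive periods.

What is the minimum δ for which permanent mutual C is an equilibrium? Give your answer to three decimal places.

0.674

The best deviation is to choose D for all 2 undetected periods, earning 18 each, then 7 forever once detected.
Deviation value: 18(1−δ^2)/(1−δ) + 7δ^2/(1−δ); cooperation value: 13/(1−δ).
IC: 13 ≥ 18(1−δ^2) + 7δ^2 = 18 − 11δ^2.
So δ^2 ≥ 5/11, giving δ ≥ (5/11)^(1/2) ≈ 0.674.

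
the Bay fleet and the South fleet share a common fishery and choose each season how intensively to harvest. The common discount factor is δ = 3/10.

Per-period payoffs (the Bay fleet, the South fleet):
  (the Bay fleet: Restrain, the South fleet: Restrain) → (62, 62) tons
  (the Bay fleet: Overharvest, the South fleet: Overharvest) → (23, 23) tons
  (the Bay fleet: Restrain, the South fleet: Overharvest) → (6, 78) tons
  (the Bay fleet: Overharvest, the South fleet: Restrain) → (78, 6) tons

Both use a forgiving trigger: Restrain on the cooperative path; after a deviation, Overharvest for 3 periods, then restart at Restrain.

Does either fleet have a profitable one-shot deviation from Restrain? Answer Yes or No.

Comparing payoff streams over the 4 periods until play realigns: cooperate → 62(1+δ+…+δ^3); deviate → 78 + 23(δ+…+δ^3).
Cooperation is sustained iff (62−23)(δ+…+δ^3) ≥ 78−62.
δ+…+δ^3 = 3/10·(1−(3/10)^3)/(1−3/10) = 0.4170, and (78−62)/(62−23) = 0.4103.
0.4170 ≥ 0.4103, so cooperation is sustainable.

No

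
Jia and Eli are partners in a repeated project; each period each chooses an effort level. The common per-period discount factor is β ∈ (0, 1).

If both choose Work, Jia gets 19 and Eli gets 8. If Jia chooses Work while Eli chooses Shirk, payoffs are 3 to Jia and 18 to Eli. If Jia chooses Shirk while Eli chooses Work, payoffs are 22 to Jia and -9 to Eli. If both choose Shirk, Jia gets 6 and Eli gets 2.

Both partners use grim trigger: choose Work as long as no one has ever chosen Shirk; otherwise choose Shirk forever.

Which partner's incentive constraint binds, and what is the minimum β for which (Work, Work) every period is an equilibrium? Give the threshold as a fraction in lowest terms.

Eli; β ≥ 5/8

Jia: cooperation gives 19 each period; deviation gives 22 once then 6 forever.
  19/(1−β) ≥ 22 + 6β/(1−β) ⇒ β ≥ 3/16.
Eli: cooperation gives 8 each period; deviation gives 18 once then 2 forever.
  β ≥ 10/16 = 5/8.
Both must hold, so the binding constraint is Eli's: β ≥ 5/8.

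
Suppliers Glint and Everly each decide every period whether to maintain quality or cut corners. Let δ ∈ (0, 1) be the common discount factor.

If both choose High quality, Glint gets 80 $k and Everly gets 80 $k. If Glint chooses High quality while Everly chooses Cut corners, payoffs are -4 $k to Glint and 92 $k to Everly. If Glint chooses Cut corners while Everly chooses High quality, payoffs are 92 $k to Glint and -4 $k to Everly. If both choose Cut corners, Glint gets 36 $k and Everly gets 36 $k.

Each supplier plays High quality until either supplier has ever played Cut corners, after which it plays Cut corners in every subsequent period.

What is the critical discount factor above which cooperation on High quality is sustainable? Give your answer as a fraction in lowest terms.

3/14

One-period gain from deviating is 92 − 80 = 12. The loss is 80 − 36 = 44 in every subsequent period, with present value 44·δ/(1−δ).
Deviation is unprofitable when 44·δ/(1−δ) ≥ 12, i.e. δ/(1−δ) ≥ 3/11.
Equivalently δ ≥ 12/(12+44) = 3/14.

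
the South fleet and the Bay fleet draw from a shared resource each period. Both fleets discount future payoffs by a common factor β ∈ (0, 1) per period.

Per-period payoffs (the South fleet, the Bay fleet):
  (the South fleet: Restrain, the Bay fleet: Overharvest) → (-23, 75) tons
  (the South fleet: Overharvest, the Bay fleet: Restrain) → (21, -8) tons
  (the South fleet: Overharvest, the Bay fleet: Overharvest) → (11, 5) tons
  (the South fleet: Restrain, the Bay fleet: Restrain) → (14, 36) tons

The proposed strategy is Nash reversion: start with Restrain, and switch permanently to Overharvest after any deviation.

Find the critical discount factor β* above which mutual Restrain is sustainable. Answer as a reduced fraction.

the South fleet's threshold: (21−14)/(21−11) = 7/10.
the Bay fleet's threshold: (75−36)/(75−5) = 39/70.
7/10 > 39/70, so the South fleet binds and β* = 7/10.

7/10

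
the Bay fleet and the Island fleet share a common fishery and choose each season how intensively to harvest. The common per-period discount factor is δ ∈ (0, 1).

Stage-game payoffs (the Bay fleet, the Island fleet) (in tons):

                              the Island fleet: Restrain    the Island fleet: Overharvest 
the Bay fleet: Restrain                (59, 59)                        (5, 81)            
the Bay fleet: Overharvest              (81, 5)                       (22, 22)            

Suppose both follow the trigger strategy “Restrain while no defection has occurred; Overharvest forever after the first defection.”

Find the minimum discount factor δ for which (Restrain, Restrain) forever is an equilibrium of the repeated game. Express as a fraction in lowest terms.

One-period gain from deviating is 81 − 59 = 22. The loss is 59 − 22 = 37 in every subsequent period, with present value 37·δ/(1−δ).
Deviation is unprofitable when 37·δ/(1−δ) ≥ 22, i.e. δ/(1−δ) ≥ 22/37.
Equivalently δ ≥ 22/(22+37) = 22/59.

22/59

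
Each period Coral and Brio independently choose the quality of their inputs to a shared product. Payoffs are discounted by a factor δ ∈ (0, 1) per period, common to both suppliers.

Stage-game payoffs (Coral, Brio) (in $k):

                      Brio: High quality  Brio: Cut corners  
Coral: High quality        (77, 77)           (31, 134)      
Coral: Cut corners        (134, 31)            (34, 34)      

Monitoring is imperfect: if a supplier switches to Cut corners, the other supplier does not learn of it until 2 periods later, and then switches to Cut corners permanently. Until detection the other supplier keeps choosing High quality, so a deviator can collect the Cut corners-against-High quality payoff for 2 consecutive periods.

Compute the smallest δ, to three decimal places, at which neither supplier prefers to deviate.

Deviating for the 2 undetected periods gains 134−77 = 57 per period over cooperation, then loses 77−34 = 43 per period forever once punishment starts.
Gain: 57(1 + δ + … + δ^1); loss: 43·δ^2/(1−δ).
No profitable deviation ⇔ 57(1−δ^2) ≤ 43·δ^2, i.e. δ^2 ≥ 57/(57+43) = 57/100.
Hence δ ≥ (57/100)^(1/2) ≈ 0.755.

0.755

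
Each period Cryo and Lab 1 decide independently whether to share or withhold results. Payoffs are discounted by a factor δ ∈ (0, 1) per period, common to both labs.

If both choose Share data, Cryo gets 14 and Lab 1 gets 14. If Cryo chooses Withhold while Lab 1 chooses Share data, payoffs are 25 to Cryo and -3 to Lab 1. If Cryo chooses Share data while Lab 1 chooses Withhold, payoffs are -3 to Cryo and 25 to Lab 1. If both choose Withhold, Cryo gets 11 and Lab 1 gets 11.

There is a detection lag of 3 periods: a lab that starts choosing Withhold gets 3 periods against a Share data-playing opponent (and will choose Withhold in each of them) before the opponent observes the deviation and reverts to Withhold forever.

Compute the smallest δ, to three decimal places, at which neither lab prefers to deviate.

The best deviation is to choose Withhold for all 3 undetected periods, earning 25 each, then 11 forever once detected.
Deviation value: 25(1−δ^3)/(1−δ) + 11δ^3/(1−δ); cooperation value: 14/(1−δ).
IC: 14 ≥ 25(1−δ^3) + 11δ^3 = 25 − 14δ^3.
So δ^3 ≥ 11/14, giving δ ≥ (11/14)^(1/3) ≈ 0.923.

0.923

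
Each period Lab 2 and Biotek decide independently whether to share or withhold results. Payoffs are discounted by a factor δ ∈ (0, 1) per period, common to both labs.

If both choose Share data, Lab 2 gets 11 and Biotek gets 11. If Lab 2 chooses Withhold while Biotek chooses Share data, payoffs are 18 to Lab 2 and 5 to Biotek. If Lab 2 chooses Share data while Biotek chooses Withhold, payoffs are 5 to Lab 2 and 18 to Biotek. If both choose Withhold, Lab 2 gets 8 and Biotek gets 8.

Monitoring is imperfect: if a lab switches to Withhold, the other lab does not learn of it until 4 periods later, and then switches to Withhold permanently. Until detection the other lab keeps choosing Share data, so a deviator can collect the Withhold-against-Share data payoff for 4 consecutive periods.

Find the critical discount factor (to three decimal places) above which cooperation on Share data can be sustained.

Deviating for the 4 undetected periods gains 18−11 = 7 per period over cooperation, then loses 11−8 = 3 per period forever once punishment starts.
Gain: 7(1 + δ + … + δ^3); loss: 3·δ^4/(1−δ).
No profitable deviation ⇔ 7(1−δ^4) ≤ 3·δ^4, i.e. δ^4 ≥ 7/(7+3) = 7/10.
Hence δ ≥ (7/10)^(1/4) ≈ 0.915.

0.915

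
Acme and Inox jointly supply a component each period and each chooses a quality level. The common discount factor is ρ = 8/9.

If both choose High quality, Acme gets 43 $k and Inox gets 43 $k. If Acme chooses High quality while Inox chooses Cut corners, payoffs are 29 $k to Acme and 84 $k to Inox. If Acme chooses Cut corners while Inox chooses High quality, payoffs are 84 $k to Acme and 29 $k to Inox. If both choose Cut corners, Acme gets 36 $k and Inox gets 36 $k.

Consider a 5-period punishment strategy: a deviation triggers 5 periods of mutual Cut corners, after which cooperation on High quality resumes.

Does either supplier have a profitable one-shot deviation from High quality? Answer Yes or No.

Yes

IC: ρ+…+ρ^5 ≥ (84−43)/(43−36) = 41/7.
At ρ = 8/9: partial sum = 3.5606 < 5.8571. Cooperation not sustainable.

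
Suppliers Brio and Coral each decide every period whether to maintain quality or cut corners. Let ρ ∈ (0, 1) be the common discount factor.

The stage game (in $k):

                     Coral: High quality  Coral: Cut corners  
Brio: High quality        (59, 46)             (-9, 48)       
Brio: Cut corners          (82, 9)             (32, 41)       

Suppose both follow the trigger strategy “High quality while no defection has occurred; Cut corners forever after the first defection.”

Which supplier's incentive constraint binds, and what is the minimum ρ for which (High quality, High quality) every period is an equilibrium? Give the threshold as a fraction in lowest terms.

Brio: cooperation gives 59 each period; deviation gives 82 once then 32 forever.
  59/(1−ρ) ≥ 82 + 32ρ/(1−ρ) ⇒ ρ ≥ 23/50.
Coral: cooperation gives 46 each period; deviation gives 48 once then 41 forever.
  ρ ≥ 2/7.
Both must hold, so the binding constraint is Brio's: ρ ≥ 23/50.

Brio; ρ ≥ 23/50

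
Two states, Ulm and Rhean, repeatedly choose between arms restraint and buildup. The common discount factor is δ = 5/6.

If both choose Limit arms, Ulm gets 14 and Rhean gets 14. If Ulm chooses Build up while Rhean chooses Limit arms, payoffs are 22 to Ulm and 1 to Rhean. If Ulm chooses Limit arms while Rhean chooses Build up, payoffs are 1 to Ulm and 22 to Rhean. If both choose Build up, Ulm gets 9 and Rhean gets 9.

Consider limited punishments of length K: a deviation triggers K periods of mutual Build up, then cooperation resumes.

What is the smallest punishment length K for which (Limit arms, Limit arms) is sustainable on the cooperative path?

3

IC: δ(1−δ^K)/(1−δ) ≥ (22−14)/(14−9) = 8/5.
With δ = 5/6: need 1 − δ^K ≥ 8/5·(1−5/6)/(5/6), i.e. δ^K ≤ 0.6800.
Since (5/6)^2 = 0.6944 and (5/6)^3 = 0.5787, the smallest such K is 3.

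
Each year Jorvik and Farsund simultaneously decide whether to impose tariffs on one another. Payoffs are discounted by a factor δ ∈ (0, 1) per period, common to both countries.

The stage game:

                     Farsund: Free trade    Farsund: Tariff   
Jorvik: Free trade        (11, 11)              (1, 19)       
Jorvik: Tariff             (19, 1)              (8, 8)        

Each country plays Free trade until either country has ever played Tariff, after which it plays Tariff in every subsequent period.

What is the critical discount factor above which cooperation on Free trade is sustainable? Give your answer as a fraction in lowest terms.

One-period gain from deviating is 19 − 11 = 8. The loss is 11 − 8 = 3 in every subsequent period, with present value 3·δ/(1−δ).
Deviation is unprofitable when 3·δ/(1−δ) ≥ 8, i.e. δ/(1−δ) ≥ 8/3.
Equivalently δ ≥ 8/(8+3) = 8/11.

8/11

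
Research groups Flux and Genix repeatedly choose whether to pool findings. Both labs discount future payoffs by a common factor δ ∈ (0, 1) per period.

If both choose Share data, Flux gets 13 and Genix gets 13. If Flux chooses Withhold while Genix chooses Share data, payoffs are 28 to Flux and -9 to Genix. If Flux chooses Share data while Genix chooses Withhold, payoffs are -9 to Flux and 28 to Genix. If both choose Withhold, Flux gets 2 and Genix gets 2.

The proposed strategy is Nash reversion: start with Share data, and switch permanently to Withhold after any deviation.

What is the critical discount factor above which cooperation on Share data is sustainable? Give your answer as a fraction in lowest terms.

15/26

13/(1−δ) ≥ 28 + 2δ/(1−δ)
13 ≥ 28 − 26δ
δ ≥ 15/26.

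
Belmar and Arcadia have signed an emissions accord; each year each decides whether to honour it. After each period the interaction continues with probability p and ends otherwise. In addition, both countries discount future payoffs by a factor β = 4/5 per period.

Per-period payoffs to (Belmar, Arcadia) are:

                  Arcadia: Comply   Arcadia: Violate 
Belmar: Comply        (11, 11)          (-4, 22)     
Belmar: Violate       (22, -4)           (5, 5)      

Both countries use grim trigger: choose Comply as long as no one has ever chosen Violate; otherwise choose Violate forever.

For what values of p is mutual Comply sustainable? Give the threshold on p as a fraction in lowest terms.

With continuation probability p and discount β, the effective per-period discount factor is βp.
Grim-trigger IC: βp ≥ (22−11)/(22−5) = 11/17.
So p ≥ (11/17)/(4/5) = 55/68.

55/68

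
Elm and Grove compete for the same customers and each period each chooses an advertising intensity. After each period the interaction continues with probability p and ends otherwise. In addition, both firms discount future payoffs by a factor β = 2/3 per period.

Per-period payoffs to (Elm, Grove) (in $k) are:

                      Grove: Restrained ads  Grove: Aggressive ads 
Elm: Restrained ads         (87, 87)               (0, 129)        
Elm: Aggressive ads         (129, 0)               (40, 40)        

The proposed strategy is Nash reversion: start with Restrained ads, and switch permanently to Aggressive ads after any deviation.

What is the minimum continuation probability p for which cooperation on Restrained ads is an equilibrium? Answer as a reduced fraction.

With continuation probability p and discount β, the effective per-period discount factor is βp.
Grim-trigger IC: βp ≥ (129−87)/(129−40) = 42/89.
So p ≥ (42/89)/(2/3) = 63/89.

63/89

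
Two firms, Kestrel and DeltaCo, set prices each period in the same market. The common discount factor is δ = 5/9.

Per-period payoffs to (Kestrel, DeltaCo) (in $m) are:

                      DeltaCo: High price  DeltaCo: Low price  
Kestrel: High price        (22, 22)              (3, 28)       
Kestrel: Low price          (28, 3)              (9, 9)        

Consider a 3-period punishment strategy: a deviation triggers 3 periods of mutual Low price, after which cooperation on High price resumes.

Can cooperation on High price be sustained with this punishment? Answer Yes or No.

IC: δ+…+δ^3 ≥ (28−22)/(22−9) = 6/13.
At δ = 5/9: partial sum = 1.0357 ≥ 0.4615. Cooperation sustainable.

Yes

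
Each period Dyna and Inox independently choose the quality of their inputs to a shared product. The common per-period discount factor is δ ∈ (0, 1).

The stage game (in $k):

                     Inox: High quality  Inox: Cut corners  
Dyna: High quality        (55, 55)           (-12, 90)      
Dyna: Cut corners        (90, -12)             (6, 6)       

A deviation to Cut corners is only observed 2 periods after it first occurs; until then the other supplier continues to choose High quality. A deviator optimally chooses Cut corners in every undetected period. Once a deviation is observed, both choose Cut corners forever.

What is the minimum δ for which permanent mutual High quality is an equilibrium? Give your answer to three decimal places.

A deviator earns 90 for 2 periods, then 6 forever; cooperating earns 55 forever. Multiplying the IC by (1−δ):
55 ≥ 90(1−δ^2) + 6δ^2, so 84·δ^2 ≥ 35 and δ^2 ≥ 5/12.
δ ≥ (5/12)^(1/2) ≈ 0.645.

0.645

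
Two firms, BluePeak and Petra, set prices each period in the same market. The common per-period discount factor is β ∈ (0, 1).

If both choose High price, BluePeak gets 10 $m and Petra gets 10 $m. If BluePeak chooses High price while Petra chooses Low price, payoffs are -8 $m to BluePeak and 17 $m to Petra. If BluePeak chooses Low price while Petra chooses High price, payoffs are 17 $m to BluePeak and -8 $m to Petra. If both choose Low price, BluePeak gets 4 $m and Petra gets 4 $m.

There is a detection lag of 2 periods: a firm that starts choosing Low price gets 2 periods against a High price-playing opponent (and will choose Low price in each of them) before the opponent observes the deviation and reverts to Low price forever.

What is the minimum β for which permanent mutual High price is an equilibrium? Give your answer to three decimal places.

0.734

The best deviation is to choose Low price for all 2 undetected periods, earning 17 each, then 4 forever once detected.
Deviation value: 17(1−β^2)/(1−β) + 4β^2/(1−β); cooperation value: 10/(1−β).
IC: 10 ≥ 17(1−β^2) + 4β^2 = 17 − 13β^2.
So β^2 ≥ 7/13, giving β ≥ (7/13)^(1/2) ≈ 0.734.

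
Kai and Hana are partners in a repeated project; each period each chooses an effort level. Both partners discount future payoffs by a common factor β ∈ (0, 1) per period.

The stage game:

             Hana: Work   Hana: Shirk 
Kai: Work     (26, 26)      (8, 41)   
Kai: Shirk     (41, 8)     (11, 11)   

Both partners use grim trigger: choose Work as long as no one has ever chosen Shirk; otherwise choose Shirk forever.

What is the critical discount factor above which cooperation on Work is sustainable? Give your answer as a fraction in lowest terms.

1/2

One-period gain from deviating is 41 − 26 = 15. The loss is 26 − 11 = 15 in every subsequent period, with present value 15·β/(1−β).
Deviation is unprofitable when 15·β/(1−β) ≥ 15, i.e. β/(1−β) ≥ 1.
Equivalently β ≥ 15/(15+15) = 1/2.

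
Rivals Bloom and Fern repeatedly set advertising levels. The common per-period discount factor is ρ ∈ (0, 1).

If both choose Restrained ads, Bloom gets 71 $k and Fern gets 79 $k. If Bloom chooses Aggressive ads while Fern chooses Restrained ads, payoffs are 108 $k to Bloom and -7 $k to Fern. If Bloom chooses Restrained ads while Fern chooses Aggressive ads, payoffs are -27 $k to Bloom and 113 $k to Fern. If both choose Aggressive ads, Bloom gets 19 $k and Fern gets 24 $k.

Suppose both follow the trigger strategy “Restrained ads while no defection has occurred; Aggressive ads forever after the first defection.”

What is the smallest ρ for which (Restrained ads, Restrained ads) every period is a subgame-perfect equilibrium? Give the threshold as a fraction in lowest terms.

37/89

For Bloom: deviation gain 108−71 = 37, per-period punishment loss 71−19 = 52. IC gives ρ ≥ 37/89.
For Fern: gain 34, loss 55 per period, so ρ ≥ 34/89.
The tighter constraint is Bloom's, so cooperation needs ρ ≥ 37/89.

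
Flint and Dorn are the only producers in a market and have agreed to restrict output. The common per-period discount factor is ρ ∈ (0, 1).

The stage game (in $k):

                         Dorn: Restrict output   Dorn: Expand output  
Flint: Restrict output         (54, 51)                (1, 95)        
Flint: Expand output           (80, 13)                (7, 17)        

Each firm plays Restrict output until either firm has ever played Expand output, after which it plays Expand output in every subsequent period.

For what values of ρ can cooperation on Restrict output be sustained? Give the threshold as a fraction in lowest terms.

22/39

For Flint: deviation gain 80−54 = 26, per-period punishment loss 54−7 = 47. IC gives ρ ≥ 26/73.
For Dorn: gain 44, loss 34 per period, so ρ ≥ 44/78 = 22/39.
The tighter constraint is Dorn's, so cooperation needs ρ ≥ 22/39.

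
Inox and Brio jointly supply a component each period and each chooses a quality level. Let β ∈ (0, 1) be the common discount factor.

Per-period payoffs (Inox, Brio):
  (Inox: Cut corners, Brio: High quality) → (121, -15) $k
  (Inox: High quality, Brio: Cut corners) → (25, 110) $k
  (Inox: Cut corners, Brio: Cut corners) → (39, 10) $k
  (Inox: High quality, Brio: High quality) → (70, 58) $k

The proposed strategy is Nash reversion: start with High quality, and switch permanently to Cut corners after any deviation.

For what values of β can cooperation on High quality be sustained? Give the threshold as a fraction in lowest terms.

Inox: cooperation gives 70 each period; deviation gives 121 once then 39 forever.
  70/(1−β) ≥ 121 + 39β/(1−β) ⇒ β ≥ 51/82.
Brio: cooperation gives 58 each period; deviation gives 110 once then 10 forever.
  β ≥ 52/100 = 13/25.
Both must hold, so the binding constraint is Inox's: β ≥ 51/82.

51/82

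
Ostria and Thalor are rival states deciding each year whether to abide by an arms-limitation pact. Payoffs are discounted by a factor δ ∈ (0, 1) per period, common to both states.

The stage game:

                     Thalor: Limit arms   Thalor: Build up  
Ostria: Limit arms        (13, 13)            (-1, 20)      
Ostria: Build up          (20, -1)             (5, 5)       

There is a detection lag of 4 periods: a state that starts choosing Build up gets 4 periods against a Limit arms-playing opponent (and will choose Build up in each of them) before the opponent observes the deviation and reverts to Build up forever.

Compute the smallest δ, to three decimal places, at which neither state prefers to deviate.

0.827

The best deviation is to choose Build up for all 4 undetected periods, earning 20 each, then 5 forever once detected.
Deviation value: 20(1−δ^4)/(1−δ) + 5δ^4/(1−δ); cooperation value: 13/(1−δ).
IC: 13 ≥ 20(1−δ^4) + 5δ^4 = 20 − 15δ^4.
So δ^4 ≥ 7/15, giving δ ≥ (7/15)^(1/4) ≈ 0.827.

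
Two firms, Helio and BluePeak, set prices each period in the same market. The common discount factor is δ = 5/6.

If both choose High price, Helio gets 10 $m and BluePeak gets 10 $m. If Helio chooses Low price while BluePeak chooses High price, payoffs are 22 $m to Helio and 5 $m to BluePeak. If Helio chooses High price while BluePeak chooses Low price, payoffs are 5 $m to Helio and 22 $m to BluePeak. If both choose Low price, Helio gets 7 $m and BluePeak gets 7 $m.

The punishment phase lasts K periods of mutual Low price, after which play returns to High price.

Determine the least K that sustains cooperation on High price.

IC: δ(1−δ^K)/(1−δ) ≥ (22−10)/(10−7) = 4.
With δ = 5/6: need 1 − δ^K ≥ 4·(1−5/6)/(5/6), i.e. δ^K ≤ 0.2000.
Since (5/6)^8 = 0.2326 and (5/6)^9 = 0.1938, the smallest such K is 9.

9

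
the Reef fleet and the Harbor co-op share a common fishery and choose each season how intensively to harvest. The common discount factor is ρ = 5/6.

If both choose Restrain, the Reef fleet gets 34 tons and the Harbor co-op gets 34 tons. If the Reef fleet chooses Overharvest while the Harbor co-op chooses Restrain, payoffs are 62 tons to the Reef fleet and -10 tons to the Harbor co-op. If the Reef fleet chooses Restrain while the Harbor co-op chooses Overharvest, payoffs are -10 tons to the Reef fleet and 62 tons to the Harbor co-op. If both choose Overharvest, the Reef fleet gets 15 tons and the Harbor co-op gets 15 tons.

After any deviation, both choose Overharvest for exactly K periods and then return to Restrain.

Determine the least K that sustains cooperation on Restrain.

No profitable deviation requires (34−15)(ρ+…+ρ^K) ≥ 62−34, i.e. ρ+…+ρ^K ≥ 28/19 ≈ 1.4737.
With ρ = 5/6, the partial sums are K=1: 0.8333, K=2: 1.5278.
K = 2 is the first length at which the sum reaches 1.4737.

2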